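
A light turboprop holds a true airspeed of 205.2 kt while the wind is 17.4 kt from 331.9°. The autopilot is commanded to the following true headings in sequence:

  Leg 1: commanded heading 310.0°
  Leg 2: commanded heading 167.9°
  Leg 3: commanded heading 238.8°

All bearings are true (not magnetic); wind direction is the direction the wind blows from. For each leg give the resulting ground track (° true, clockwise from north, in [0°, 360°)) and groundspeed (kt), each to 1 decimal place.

Leg 1: track=308.0°, groundspeed=189.2 kt
Leg 2: track=166.7°, groundspeed=222.0 kt
Leg 3: track=234.0°, groundspeed=206.9 kt

Leg 1: heading 310.0°; drift -2.0° → track 308.0°, groundspeed 189.2 kt
Leg 2: heading 167.9°; drift -1.2° → track 166.7°, groundspeed 222.0 kt
Leg 3: heading 238.8°; drift -4.8° → track 234.0°, groundspeed 206.9 kt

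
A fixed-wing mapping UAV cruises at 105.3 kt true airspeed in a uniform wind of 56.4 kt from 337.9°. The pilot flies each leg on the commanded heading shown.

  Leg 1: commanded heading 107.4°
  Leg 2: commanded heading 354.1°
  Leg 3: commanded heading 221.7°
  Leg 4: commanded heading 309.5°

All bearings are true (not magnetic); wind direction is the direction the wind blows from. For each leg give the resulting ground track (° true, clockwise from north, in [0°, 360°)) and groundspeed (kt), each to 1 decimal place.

Leg 1: track=124.5°, groundspeed=147.7 kt
Leg 2: track=11.2°, groundspeed=53.5 kt
Leg 3: track=200.5°, groundspeed=139.7 kt
Leg 4: track=283.8°, groundspeed=61.8 kt

Leg 1: heading 107.4°; drift +17.1° → track 124.5°, groundspeed 147.7 kt
Leg 2: heading 354.1°; drift +17.1° → track 11.2°, groundspeed 53.5 kt
Leg 3: heading 221.7°; drift -21.2° → track 200.5°, groundspeed 139.7 kt
Leg 4: heading 309.5°; drift -25.7° → track 283.8°, groundspeed 61.8 kt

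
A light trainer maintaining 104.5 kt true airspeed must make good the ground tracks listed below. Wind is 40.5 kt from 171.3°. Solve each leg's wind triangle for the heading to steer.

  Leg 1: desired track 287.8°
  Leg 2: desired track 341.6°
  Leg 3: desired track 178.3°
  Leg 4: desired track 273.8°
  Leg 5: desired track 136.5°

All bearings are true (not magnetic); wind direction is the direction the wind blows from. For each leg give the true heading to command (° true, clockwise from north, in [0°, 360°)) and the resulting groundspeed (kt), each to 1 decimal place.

Leg 1: desired track 287.8°; wind correction -20.3° → command heading 267.5°, groundspeed 116.1 kt
Leg 2: desired track 341.6°; wind correction -3.7° → command heading 337.9°, groundspeed 144.2 kt
Leg 3: desired track 178.3°; wind correction -2.7° → command heading 175.6°, groundspeed 64.2 kt
Leg 4: desired track 273.8°; wind correction -22.2° → command heading 251.6°, groundspeed 105.5 kt
Leg 5: desired track 136.5°; wind correction +12.8° → command heading 149.3°, groundspeed 68.7 kt

Leg 1: heading=267.5°, groundspeed=116.1 kt
Leg 2: heading=337.9°, groundspeed=144.2 kt
Leg 3: heading=175.6°, groundspeed=64.2 kt
Leg 4: heading=251.6°, groundspeed=105.5 kt
Leg 5: heading=149.3°, groundspeed=68.7 kt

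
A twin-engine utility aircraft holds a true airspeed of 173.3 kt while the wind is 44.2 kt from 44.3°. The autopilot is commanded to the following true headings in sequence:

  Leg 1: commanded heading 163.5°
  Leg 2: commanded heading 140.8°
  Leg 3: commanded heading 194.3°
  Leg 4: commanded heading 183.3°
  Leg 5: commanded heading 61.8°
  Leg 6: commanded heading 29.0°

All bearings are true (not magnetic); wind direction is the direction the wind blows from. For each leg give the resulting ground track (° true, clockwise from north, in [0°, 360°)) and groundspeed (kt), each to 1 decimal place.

Leg 1: heading 163.5°; drift +11.2° → track 174.7°, groundspeed 198.6 kt
Leg 2: heading 140.8°; drift +13.8° → track 154.6°, groundspeed 183.6 kt
Leg 3: heading 194.3°; drift +6.0° → track 200.3°, groundspeed 212.7 kt
Leg 4: heading 183.3°; drift +8.0° → track 191.3°, groundspeed 208.7 kt
Leg 5: heading 61.8°; drift +5.8° → track 67.6°, groundspeed 131.8 kt
Leg 6: heading 29.0°; drift -5.1° → track 23.9°, groundspeed 131.2 kt

Leg 1: track=174.7°, groundspeed=198.6 kt
Leg 2: track=154.6°, groundspeed=183.6 kt
Leg 3: track=200.3°, groundspeed=212.7 kt
Leg 4: track=191.3°, groundspeed=208.7 kt
Leg 5: track=67.6°, groundspeed=131.8 kt
Leg 6: track=23.9°, groundspeed=131.2 kt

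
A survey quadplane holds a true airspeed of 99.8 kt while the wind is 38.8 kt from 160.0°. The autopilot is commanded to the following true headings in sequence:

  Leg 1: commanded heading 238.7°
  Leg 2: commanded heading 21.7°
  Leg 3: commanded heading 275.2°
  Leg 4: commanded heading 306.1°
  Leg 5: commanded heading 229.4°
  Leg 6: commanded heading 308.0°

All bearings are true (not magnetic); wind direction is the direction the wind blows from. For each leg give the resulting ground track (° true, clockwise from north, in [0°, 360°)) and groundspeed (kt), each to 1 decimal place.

Leg 1: heading 238.7°; drift +22.4° → track 261.1°, groundspeed 99.7 kt
Leg 2: heading 21.7°; drift -11.3° → track 10.4°, groundspeed 131.3 kt
Leg 3: heading 275.2°; drift +16.8° → track 292.0°, groundspeed 121.5 kt
Leg 4: heading 306.1°; drift +9.3° → track 315.4°, groundspeed 133.8 kt
Leg 5: heading 229.4°; drift +22.9° → track 252.3°, groundspeed 93.5 kt
Leg 6: heading 308.0°; drift +8.8° → track 316.8°, groundspeed 134.3 kt

Leg 1: track=261.1°, groundspeed=99.7 kt
Leg 2: track=10.4°, groundspeed=131.3 kt
Leg 3: track=292.0°, groundspeed=121.5 kt
Leg 4: track=315.4°, groundspeed=133.8 kt
Leg 5: track=252.3°, groundspeed=93.5 kt
Leg 6: track=316.8°, groundspeed=134.3 kt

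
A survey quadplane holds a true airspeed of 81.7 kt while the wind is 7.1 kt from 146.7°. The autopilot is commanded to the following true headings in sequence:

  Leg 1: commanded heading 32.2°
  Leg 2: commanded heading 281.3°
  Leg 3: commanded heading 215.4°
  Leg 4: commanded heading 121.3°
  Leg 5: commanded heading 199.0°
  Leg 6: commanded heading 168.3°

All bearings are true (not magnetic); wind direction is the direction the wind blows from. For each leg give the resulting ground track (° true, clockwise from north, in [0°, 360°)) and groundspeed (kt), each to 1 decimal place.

Leg 1: track=27.8°, groundspeed=84.9 kt
Leg 2: track=284.6°, groundspeed=86.8 kt
Leg 3: track=220.2°, groundspeed=79.4 kt
Leg 4: track=119.0°, groundspeed=75.3 kt
Leg 5: track=203.2°, groundspeed=77.6 kt
Leg 6: track=170.3°, groundspeed=75.1 kt

Leg 1: heading 32.2°; drift -4.4° → track 27.8°, groundspeed 84.9 kt
Leg 2: heading 281.3°; drift +3.3° → track 284.6°, groundspeed 86.8 kt
Leg 3: heading 215.4°; drift +4.8° → track 220.2°, groundspeed 79.4 kt
Leg 4: heading 121.3°; drift -2.3° → track 119.0°, groundspeed 75.3 kt
Leg 5: heading 199.0°; drift +4.2° → track 203.2°, groundspeed 77.6 kt
Leg 6: heading 168.3°; drift +2.0° → track 170.3°, groundspeed 75.1 kt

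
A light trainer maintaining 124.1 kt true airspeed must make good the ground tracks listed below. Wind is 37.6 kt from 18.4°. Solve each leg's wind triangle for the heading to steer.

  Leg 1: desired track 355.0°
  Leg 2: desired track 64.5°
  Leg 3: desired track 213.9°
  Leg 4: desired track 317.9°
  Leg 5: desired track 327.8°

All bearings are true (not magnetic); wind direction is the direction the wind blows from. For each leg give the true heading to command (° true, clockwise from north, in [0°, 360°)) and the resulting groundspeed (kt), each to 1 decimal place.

Leg 1: desired track 355.0°; wind correction +6.9° → command heading 1.9°, groundspeed 88.7 kt
Leg 2: desired track 64.5°; wind correction -12.6° → command heading 51.9°, groundspeed 95.0 kt
Leg 3: desired track 213.9°; wind correction +4.6° → command heading 218.5°, groundspeed 159.9 kt
Leg 4: desired track 317.9°; wind correction +15.3° → command heading 333.2°, groundspeed 101.2 kt
Leg 5: desired track 327.8°; wind correction +13.5° → command heading 341.3°, groundspeed 96.8 kt

Leg 1: heading=1.9°, groundspeed=88.7 kt
Leg 2: heading=51.9°, groundspeed=95.0 kt
Leg 3: heading=218.5°, groundspeed=159.9 kt
Leg 4: heading=333.2°, groundspeed=101.2 kt
Leg 5: heading=341.3°, groundspeed=96.8 kt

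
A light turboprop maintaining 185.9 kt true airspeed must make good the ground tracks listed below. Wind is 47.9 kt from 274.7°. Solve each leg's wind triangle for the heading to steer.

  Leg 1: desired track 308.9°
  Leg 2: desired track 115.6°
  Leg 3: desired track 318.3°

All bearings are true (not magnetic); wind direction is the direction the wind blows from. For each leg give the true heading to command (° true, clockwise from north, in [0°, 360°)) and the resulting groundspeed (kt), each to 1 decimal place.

Leg 1: desired track 308.9°; wind correction -8.3° → command heading 300.6°, groundspeed 144.3 kt
Leg 2: desired track 115.6°; wind correction +5.3° → command heading 120.9°, groundspeed 229.9 kt
Leg 3: desired track 318.3°; wind correction -10.2° → command heading 308.1°, groundspeed 148.3 kt

Leg 1: heading=300.6°, groundspeed=144.3 kt
Leg 2: heading=120.9°, groundspeed=229.9 kt
Leg 3: heading=308.1°, groundspeed=148.3 kt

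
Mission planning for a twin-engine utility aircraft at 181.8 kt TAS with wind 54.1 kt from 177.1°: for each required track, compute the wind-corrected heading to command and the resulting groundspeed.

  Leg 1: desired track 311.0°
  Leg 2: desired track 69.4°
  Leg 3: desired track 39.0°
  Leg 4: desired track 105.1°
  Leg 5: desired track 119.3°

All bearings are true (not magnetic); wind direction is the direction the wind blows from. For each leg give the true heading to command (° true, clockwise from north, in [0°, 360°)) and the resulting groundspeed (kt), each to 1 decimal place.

Leg 1: heading=298.6°, groundspeed=215.1 kt
Leg 2: heading=85.9°, groundspeed=190.8 kt
Leg 3: heading=50.5°, groundspeed=218.4 kt
Leg 4: heading=121.5°, groundspeed=157.6 kt
Leg 5: heading=133.9°, groundspeed=147.1 kt

Leg 1: desired track 311.0°; wind correction -12.4° → command heading 298.6°, groundspeed 215.1 kt
Leg 2: desired track 69.4°; wind correction +16.5° → command heading 85.9°, groundspeed 190.8 kt
Leg 3: desired track 39.0°; wind correction +11.5° → command heading 50.5°, groundspeed 218.4 kt
Leg 4: desired track 105.1°; wind correction +16.4° → command heading 121.5°, groundspeed 157.6 kt
Leg 5: desired track 119.3°; wind correction +14.6° → command heading 133.9°, groundspeed 147.1 kt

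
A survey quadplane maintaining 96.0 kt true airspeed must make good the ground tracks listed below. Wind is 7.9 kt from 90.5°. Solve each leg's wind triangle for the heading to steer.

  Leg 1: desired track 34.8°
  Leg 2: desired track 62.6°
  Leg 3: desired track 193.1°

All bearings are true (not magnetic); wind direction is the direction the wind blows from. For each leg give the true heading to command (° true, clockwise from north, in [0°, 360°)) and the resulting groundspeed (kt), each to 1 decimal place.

Leg 1: desired track 34.8°; wind correction +3.9° → command heading 38.7°, groundspeed 91.3 kt
Leg 2: desired track 62.6°; wind correction +2.2° → command heading 64.8°, groundspeed 88.9 kt
Leg 3: desired track 193.1°; wind correction -4.6° → command heading 188.5°, groundspeed 97.4 kt

Leg 1: heading=38.7°, groundspeed=91.3 kt
Leg 2: heading=64.8°, groundspeed=88.9 kt
Leg 3: heading=188.5°, groundspeed=97.4 kt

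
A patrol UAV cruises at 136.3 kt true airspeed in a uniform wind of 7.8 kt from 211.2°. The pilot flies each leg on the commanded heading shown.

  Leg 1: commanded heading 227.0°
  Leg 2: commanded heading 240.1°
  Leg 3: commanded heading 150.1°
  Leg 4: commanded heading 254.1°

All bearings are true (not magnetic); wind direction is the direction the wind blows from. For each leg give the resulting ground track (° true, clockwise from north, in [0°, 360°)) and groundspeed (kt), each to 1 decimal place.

Leg 1: track=227.9°, groundspeed=128.8 kt
Leg 2: track=241.8°, groundspeed=129.5 kt
Leg 3: track=147.2°, groundspeed=132.7 kt
Leg 4: track=256.4°, groundspeed=130.7 kt

Leg 1: heading 227.0°; drift +0.9° → track 227.9°, groundspeed 128.8 kt
Leg 2: heading 240.1°; drift +1.7° → track 241.8°, groundspeed 129.5 kt
Leg 3: heading 150.1°; drift -2.9° → track 147.2°, groundspeed 132.7 kt
Leg 4: heading 254.1°; drift +2.3° → track 256.4°, groundspeed 130.7 kt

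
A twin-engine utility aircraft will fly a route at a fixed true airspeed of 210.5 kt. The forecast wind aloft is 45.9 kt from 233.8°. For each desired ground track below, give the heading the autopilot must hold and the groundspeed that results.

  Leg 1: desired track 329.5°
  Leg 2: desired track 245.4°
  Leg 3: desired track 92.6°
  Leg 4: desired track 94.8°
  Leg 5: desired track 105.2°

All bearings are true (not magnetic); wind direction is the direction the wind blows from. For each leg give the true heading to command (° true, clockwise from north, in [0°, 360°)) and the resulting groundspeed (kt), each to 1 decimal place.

Leg 1: desired track 329.5°; wind correction -12.5° → command heading 317.0°, groundspeed 210.0 kt
Leg 2: desired track 245.4°; wind correction -2.5° → command heading 242.9°, groundspeed 165.3 kt
Leg 3: desired track 92.6°; wind correction +7.9° → command heading 100.5°, groundspeed 244.3 kt
Leg 4: desired track 94.8°; wind correction +8.2° → command heading 103.0°, groundspeed 243.0 kt
Leg 5: desired track 105.2°; wind correction +9.8° → command heading 115.0°, groundspeed 236.1 kt

Leg 1: heading=317.0°, groundspeed=210.0 kt
Leg 2: heading=242.9°, groundspeed=165.3 kt
Leg 3: heading=100.5°, groundspeed=244.3 kt
Leg 4: heading=103.0°, groundspeed=243.0 kt
Leg 5: heading=115.0°, groundspeed=236.1 kt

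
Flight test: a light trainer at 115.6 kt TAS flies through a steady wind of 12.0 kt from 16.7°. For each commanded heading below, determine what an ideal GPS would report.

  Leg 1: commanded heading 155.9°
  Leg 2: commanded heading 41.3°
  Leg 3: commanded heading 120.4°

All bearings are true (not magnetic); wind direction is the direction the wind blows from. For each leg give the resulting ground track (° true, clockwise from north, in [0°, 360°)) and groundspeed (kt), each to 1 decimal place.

Leg 1: heading 155.9°; drift +3.6° → track 159.5°, groundspeed 124.9 kt
Leg 2: heading 41.3°; drift +2.7° → track 44.0°, groundspeed 104.8 kt
Leg 3: heading 120.4°; drift +5.6° → track 126.0°, groundspeed 119.0 kt

Leg 1: track=159.5°, groundspeed=124.9 kt
Leg 2: track=44.0°, groundspeed=104.8 kt
Leg 3: track=126.0°, groundspeed=119.0 kt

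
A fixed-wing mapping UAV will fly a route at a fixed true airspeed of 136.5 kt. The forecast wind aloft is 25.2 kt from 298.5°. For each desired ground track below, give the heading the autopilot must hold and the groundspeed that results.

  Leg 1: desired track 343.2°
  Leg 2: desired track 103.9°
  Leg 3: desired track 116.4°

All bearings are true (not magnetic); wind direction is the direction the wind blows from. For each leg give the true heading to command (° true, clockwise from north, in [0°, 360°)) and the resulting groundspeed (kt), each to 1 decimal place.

Leg 1: desired track 343.2°; wind correction -7.5° → command heading 335.7°, groundspeed 117.4 kt
Leg 2: desired track 103.9°; wind correction -2.7° → command heading 101.2°, groundspeed 160.7 kt
Leg 3: desired track 116.4°; wind correction -0.4° → command heading 116.0°, groundspeed 161.7 kt

Leg 1: heading=335.7°, groundspeed=117.4 kt
Leg 2: heading=101.2°, groundspeed=160.7 kt
Leg 3: heading=116.0°, groundspeed=161.7 kt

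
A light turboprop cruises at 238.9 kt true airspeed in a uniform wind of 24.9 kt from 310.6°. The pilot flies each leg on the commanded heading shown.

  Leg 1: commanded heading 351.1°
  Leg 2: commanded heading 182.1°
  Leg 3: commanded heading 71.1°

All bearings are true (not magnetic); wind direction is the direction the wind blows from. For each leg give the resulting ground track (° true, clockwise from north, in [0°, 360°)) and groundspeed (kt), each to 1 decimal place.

Leg 1: heading 351.1°; drift +4.2° → track 355.3°, groundspeed 220.6 kt
Leg 2: heading 182.1°; drift -4.4° → track 177.7°, groundspeed 255.1 kt
Leg 3: heading 71.1°; drift +4.9° → track 76.0°, groundspeed 252.5 kt

Leg 1: track=355.3°, groundspeed=220.6 kt
Leg 2: track=177.7°, groundspeed=255.1 kt
Leg 3: track=76.0°, groundspeed=252.5 kt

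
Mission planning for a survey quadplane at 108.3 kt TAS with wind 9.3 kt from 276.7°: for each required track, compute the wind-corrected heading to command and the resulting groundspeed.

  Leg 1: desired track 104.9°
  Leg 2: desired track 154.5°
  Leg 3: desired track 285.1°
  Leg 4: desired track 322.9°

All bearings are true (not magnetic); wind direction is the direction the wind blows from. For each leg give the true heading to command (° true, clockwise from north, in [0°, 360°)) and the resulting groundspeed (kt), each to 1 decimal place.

Leg 1: heading=105.6°, groundspeed=117.5 kt
Leg 2: heading=158.7°, groundspeed=113.0 kt
Leg 3: heading=284.4°, groundspeed=99.1 kt
Leg 4: heading=319.3°, groundspeed=101.7 kt

Leg 1: desired track 104.9°; wind correction +0.7° → command heading 105.6°, groundspeed 117.5 kt
Leg 2: desired track 154.5°; wind correction +4.2° → command heading 158.7°, groundspeed 113.0 kt
Leg 3: desired track 285.1°; wind correction -0.7° → command heading 284.4°, groundspeed 99.1 kt
Leg 4: desired track 322.9°; wind correction -3.6° → command heading 319.3°, groundspeed 101.7 kt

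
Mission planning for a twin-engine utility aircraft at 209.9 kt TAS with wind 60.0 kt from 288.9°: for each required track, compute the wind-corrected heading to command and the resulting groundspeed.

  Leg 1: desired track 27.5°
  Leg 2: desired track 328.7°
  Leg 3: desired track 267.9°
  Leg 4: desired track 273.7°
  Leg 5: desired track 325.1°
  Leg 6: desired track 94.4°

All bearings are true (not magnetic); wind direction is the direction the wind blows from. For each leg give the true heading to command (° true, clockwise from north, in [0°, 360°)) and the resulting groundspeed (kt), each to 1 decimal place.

Leg 1: heading=11.1°, groundspeed=210.3 kt
Leg 2: heading=318.2°, groundspeed=160.3 kt
Leg 3: heading=273.8°, groundspeed=152.8 kt
Leg 4: heading=278.0°, groundspeed=151.4 kt
Leg 5: heading=315.4°, groundspeed=158.5 kt
Leg 6: heading=90.3°, groundspeed=267.5 kt

Leg 1: desired track 27.5°; wind correction -16.4° → command heading 11.1°, groundspeed 210.3 kt
Leg 2: desired track 328.7°; wind correction -10.5° → command heading 318.2°, groundspeed 160.3 kt
Leg 3: desired track 267.9°; wind correction +5.9° → command heading 273.8°, groundspeed 152.8 kt
Leg 4: desired track 273.7°; wind correction +4.3° → command heading 278.0°, groundspeed 151.4 kt
Leg 5: desired track 325.1°; wind correction -9.7° → command heading 315.4°, groundspeed 158.5 kt
Leg 6: desired track 94.4°; wind correction -4.1° → command heading 90.3°, groundspeed 267.5 kt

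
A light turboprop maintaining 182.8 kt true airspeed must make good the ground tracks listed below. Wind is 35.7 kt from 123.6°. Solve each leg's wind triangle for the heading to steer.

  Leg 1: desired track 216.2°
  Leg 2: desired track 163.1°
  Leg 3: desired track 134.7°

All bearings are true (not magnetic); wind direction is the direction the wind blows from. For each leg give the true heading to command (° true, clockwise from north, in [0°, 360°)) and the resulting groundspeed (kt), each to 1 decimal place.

Leg 1: desired track 216.2°; wind correction -11.3° → command heading 204.9°, groundspeed 180.9 kt
Leg 2: desired track 163.1°; wind correction -7.1° → command heading 156.0°, groundspeed 153.8 kt
Leg 3: desired track 134.7°; wind correction -2.2° → command heading 132.5°, groundspeed 147.6 kt

Leg 1: heading=204.9°, groundspeed=180.9 kt
Leg 2: heading=156.0°, groundspeed=153.8 kt
Leg 3: heading=132.5°, groundspeed=147.6 kt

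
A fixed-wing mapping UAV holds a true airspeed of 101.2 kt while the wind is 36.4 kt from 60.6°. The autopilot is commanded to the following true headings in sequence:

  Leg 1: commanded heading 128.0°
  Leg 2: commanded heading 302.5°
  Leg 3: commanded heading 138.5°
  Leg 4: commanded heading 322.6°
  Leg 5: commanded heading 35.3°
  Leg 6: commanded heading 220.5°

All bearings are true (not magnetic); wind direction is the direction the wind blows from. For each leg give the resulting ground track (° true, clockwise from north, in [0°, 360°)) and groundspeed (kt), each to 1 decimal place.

Leg 1: heading 128.0°; drift +21.1° → track 149.1°, groundspeed 93.5 kt
Leg 2: heading 302.5°; drift -15.2° → track 287.3°, groundspeed 122.6 kt
Leg 3: heading 138.5°; drift +20.8° → track 159.3°, groundspeed 100.1 kt
Leg 4: heading 322.6°; drift -18.7° → track 303.9°, groundspeed 112.2 kt
Leg 5: heading 35.3°; drift -12.8° → track 22.5°, groundspeed 70.0 kt
Leg 6: heading 220.5°; drift +5.3° → track 225.8°, groundspeed 136.0 kt

Leg 1: track=149.1°, groundspeed=93.5 kt
Leg 2: track=287.3°, groundspeed=122.6 kt
Leg 3: track=159.3°, groundspeed=100.1 kt
Leg 4: track=303.9°, groundspeed=112.2 kt
Leg 5: track=22.5°, groundspeed=70.0 kt
Leg 6: track=225.8°, groundspeed=136.0 kt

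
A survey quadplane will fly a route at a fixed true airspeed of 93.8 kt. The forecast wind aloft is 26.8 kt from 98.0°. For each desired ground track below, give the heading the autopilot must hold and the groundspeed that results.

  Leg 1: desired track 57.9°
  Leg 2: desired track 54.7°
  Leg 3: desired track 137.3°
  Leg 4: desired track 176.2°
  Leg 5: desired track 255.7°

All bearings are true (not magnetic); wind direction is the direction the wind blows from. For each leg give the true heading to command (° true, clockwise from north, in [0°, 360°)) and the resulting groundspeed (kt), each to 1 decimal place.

Leg 1: desired track 57.9°; wind correction +10.6° → command heading 68.5°, groundspeed 71.7 kt
Leg 2: desired track 54.7°; wind correction +11.3° → command heading 66.0°, groundspeed 72.5 kt
Leg 3: desired track 137.3°; wind correction -10.4° → command heading 126.9°, groundspeed 71.5 kt
Leg 4: desired track 176.2°; wind correction -16.2° → command heading 160.0°, groundspeed 84.6 kt
Leg 5: desired track 255.7°; wind correction -6.2° → command heading 249.5°, groundspeed 118.0 kt

Leg 1: heading=68.5°, groundspeed=71.7 kt
Leg 2: heading=66.0°, groundspeed=72.5 kt
Leg 3: heading=126.9°, groundspeed=71.5 kt
Leg 4: heading=160.0°, groundspeed=84.6 kt
Leg 5: heading=249.5°, groundspeed=118.0 kt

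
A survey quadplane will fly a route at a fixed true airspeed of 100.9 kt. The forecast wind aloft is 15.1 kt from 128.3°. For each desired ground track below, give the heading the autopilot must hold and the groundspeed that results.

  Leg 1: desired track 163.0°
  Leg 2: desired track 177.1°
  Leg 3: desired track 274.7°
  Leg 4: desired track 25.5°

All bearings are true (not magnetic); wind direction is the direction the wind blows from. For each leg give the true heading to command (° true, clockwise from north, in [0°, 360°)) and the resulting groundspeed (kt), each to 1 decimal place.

Leg 1: desired track 163.0°; wind correction -4.9° → command heading 158.1°, groundspeed 88.1 kt
Leg 2: desired track 177.1°; wind correction -6.5° → command heading 170.6°, groundspeed 90.3 kt
Leg 3: desired track 274.7°; wind correction -4.8° → command heading 269.9°, groundspeed 113.1 kt
Leg 4: desired track 25.5°; wind correction +8.4° → command heading 33.9°, groundspeed 103.2 kt

Leg 1: heading=158.1°, groundspeed=88.1 kt
Leg 2: heading=170.6°, groundspeed=90.3 kt
Leg 3: heading=269.9°, groundspeed=113.1 kt
Leg 4: heading=33.9°, groundspeed=103.2 kt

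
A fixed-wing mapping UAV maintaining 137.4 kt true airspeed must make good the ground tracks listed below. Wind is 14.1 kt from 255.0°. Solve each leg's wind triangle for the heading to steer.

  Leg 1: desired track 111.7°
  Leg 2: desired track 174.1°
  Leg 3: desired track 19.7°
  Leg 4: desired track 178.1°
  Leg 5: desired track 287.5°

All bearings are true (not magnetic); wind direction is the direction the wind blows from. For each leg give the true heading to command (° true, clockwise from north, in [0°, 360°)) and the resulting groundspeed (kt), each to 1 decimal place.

Leg 1: desired track 111.7°; wind correction +3.5° → command heading 115.2°, groundspeed 148.4 kt
Leg 2: desired track 174.1°; wind correction +5.8° → command heading 179.9°, groundspeed 134.5 kt
Leg 3: desired track 19.7°; wind correction -4.8° → command heading 14.9°, groundspeed 144.9 kt
Leg 4: desired track 178.1°; wind correction +5.7° → command heading 183.8°, groundspeed 133.5 kt
Leg 5: desired track 287.5°; wind correction -3.2° → command heading 284.3°, groundspeed 125.3 kt

Leg 1: heading=115.2°, groundspeed=148.4 kt
Leg 2: heading=179.9°, groundspeed=134.5 kt
Leg 3: heading=14.9°, groundspeed=144.9 kt
Leg 4: heading=183.8°, groundspeed=133.5 kt
Leg 5: heading=284.3°, groundspeed=125.3 kt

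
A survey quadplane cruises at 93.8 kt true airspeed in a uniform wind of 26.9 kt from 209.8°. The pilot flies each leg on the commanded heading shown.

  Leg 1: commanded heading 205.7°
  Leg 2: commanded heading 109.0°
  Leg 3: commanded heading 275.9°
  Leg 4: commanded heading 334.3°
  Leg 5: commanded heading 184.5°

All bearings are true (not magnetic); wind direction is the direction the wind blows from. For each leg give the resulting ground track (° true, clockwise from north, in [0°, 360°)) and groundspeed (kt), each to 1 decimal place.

Leg 1: heading 205.7°; drift -1.6° → track 204.1°, groundspeed 67.0 kt
Leg 2: heading 109.0°; drift -15.0° → track 94.0°, groundspeed 102.3 kt
Leg 3: heading 275.9°; drift +16.5° → track 292.4°, groundspeed 86.5 kt
Leg 4: heading 334.3°; drift +11.5° → track 345.8°, groundspeed 111.3 kt
Leg 5: heading 184.5°; drift -9.4° → track 175.1°, groundspeed 70.4 kt

Leg 1: track=204.1°, groundspeed=67.0 kt
Leg 2: track=94.0°, groundspeed=102.3 kt
Leg 3: track=292.4°, groundspeed=86.5 kt
Leg 4: track=345.8°, groundspeed=111.3 kt
Leg 5: track=175.1°, groundspeed=70.4 kt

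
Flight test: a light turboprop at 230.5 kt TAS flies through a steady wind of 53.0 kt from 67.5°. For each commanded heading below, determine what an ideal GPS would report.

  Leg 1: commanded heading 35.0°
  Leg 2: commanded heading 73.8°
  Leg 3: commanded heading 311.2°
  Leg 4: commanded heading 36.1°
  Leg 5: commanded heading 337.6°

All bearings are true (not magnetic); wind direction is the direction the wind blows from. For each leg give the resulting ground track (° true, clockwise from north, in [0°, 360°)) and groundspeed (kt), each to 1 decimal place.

Leg 1: heading 35.0°; drift -8.7° → track 26.3°, groundspeed 188.0 kt
Leg 2: heading 73.8°; drift +1.9° → track 75.7°, groundspeed 177.9 kt
Leg 3: heading 311.2°; drift -10.6° → track 300.6°, groundspeed 258.4 kt
Leg 4: heading 36.1°; drift -8.5° → track 27.6°, groundspeed 187.3 kt
Leg 5: heading 337.6°; drift -13.0° → track 324.6°, groundspeed 236.4 kt

Leg 1: track=26.3°, groundspeed=188.0 kt
Leg 2: track=75.7°, groundspeed=177.9 kt
Leg 3: track=300.6°, groundspeed=258.4 kt
Leg 4: track=27.6°, groundspeed=187.3 kt
Leg 5: track=324.6°, groundspeed=236.4 kt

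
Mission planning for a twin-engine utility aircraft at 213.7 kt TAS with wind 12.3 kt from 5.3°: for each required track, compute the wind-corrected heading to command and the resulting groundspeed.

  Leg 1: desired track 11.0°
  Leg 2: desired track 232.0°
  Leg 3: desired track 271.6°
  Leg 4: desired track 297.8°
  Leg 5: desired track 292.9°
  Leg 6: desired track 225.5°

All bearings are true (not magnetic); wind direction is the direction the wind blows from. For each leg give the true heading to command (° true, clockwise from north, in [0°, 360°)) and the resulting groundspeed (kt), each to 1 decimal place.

Leg 1: heading=10.7°, groundspeed=201.5 kt
Leg 2: heading=234.4°, groundspeed=221.9 kt
Leg 3: heading=274.9°, groundspeed=214.1 kt
Leg 4: heading=300.8°, groundspeed=208.7 kt
Leg 5: heading=296.0°, groundspeed=209.7 kt
Leg 6: heading=227.6°, groundspeed=222.9 kt

Leg 1: desired track 11.0°; wind correction -0.3° → command heading 10.7°, groundspeed 201.5 kt
Leg 2: desired track 232.0°; wind correction +2.4° → command heading 234.4°, groundspeed 221.9 kt
Leg 3: desired track 271.6°; wind correction +3.3° → command heading 274.9°, groundspeed 214.1 kt
Leg 4: desired track 297.8°; wind correction +3.0° → command heading 300.8°, groundspeed 208.7 kt
Leg 5: desired track 292.9°; wind correction +3.1° → command heading 296.0°, groundspeed 209.7 kt
Leg 6: desired track 225.5°; wind correction +2.1° → command heading 227.6°, groundspeed 222.9 kt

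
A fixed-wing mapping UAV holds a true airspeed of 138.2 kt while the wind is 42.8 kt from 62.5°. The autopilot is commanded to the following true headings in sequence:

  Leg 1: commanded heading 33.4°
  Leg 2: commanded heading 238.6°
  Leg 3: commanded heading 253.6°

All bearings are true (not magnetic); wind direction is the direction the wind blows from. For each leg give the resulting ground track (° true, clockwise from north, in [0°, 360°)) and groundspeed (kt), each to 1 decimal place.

Leg 1: track=21.7°, groundspeed=102.9 kt
Leg 2: track=239.5°, groundspeed=180.9 kt
Leg 3: track=251.0°, groundspeed=180.4 kt

Leg 1: heading 33.4°; drift -11.7° → track 21.7°, groundspeed 102.9 kt
Leg 2: heading 238.6°; drift +0.9° → track 239.5°, groundspeed 180.9 kt
Leg 3: heading 253.6°; drift -2.6° → track 251.0°, groundspeed 180.4 kt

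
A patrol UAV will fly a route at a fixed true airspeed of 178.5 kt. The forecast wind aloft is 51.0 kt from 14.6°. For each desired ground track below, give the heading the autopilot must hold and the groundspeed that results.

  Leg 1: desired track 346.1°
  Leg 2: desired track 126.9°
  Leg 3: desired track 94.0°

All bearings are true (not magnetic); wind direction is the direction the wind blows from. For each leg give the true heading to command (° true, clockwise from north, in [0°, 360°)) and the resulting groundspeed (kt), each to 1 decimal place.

Leg 1: heading=353.9°, groundspeed=132.0 kt
Leg 2: heading=111.6°, groundspeed=191.5 kt
Leg 3: heading=77.7°, groundspeed=161.9 kt

Leg 1: desired track 346.1°; wind correction +7.8° → command heading 353.9°, groundspeed 132.0 kt
Leg 2: desired track 126.9°; wind correction -15.3° → command heading 111.6°, groundspeed 191.5 kt
Leg 3: desired track 94.0°; wind correction -16.3° → command heading 77.7°, groundspeed 161.9 kt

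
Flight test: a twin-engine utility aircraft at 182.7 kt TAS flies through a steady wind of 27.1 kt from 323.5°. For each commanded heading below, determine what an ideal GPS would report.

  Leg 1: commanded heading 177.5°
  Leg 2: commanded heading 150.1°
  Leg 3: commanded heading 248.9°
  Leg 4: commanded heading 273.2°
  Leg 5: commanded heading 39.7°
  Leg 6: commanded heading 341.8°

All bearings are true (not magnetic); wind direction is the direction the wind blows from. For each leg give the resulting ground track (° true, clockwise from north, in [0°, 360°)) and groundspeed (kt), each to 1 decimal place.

Leg 1: track=173.3°, groundspeed=205.7 kt
Leg 2: track=149.2°, groundspeed=209.6 kt
Leg 3: track=240.4°, groundspeed=177.4 kt
Leg 4: track=266.0°, groundspeed=166.7 kt
Leg 5: track=48.2°, groundspeed=178.2 kt
Leg 6: track=344.9°, groundspeed=157.2 kt

Leg 1: heading 177.5°; drift -4.2° → track 173.3°, groundspeed 205.7 kt
Leg 2: heading 150.1°; drift -0.9° → track 149.2°, groundspeed 209.6 kt
Leg 3: heading 248.9°; drift -8.5° → track 240.4°, groundspeed 177.4 kt
Leg 4: heading 273.2°; drift -7.2° → track 266.0°, groundspeed 166.7 kt
Leg 5: heading 39.7°; drift +8.5° → track 48.2°, groundspeed 178.2 kt
Leg 6: heading 341.8°; drift +3.1° → track 344.9°, groundspeed 157.2 kt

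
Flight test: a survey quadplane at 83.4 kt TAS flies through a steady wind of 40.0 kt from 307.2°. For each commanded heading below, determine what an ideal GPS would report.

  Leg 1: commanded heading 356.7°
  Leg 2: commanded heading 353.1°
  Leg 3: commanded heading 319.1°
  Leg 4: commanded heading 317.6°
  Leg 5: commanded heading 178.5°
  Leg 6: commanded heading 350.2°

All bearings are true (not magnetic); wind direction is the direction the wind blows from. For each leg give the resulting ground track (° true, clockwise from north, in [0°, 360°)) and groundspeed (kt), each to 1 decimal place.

Leg 1: track=24.6°, groundspeed=65.0 kt
Leg 2: track=20.4°, groundspeed=62.5 kt
Leg 3: track=329.7°, groundspeed=45.0 kt
Leg 4: track=326.9°, groundspeed=44.6 kt
Leg 5: track=162.4°, groundspeed=112.8 kt
Leg 6: track=16.9°, groundspeed=60.6 kt

Leg 1: heading 356.7°; drift +27.9° → track 24.6°, groundspeed 65.0 kt
Leg 2: heading 353.1°; drift +27.3° → track 20.4°, groundspeed 62.5 kt
Leg 3: heading 319.1°; drift +10.6° → track 329.7°, groundspeed 45.0 kt
Leg 4: heading 317.6°; drift +9.3° → track 326.9°, groundspeed 44.6 kt
Leg 5: heading 178.5°; drift -16.1° → track 162.4°, groundspeed 112.8 kt
Leg 6: heading 350.2°; drift +26.7° → track 16.9°, groundspeed 60.6 kt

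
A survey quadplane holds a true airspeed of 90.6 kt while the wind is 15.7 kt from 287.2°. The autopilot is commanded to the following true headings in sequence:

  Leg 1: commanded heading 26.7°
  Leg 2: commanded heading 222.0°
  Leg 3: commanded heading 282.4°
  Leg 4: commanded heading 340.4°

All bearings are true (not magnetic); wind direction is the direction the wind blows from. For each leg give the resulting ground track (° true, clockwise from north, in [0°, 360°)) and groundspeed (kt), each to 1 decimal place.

Leg 1: heading 26.7°; drift +9.4° → track 36.1°, groundspeed 94.5 kt
Leg 2: heading 222.0°; drift -9.6° → track 212.4°, groundspeed 85.2 kt
Leg 3: heading 282.4°; drift -1.0° → track 281.4°, groundspeed 75.0 kt
Leg 4: heading 340.4°; drift +8.8° → track 349.2°, groundspeed 82.2 kt

Leg 1: track=36.1°, groundspeed=94.5 kt
Leg 2: track=212.4°, groundspeed=85.2 kt
Leg 3: track=281.4°, groundspeed=75.0 kt
Leg 4: track=349.2°, groundspeed=82.2 kt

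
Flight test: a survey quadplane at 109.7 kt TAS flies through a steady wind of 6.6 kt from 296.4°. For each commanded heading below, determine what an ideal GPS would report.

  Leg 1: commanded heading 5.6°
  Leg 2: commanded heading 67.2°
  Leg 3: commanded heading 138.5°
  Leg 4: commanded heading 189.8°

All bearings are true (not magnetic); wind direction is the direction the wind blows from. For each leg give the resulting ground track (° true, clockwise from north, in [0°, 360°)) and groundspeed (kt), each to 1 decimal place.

Leg 1: heading 5.6°; drift +3.3° → track 8.9°, groundspeed 107.5 kt
Leg 2: heading 67.2°; drift +2.5° → track 69.7°, groundspeed 114.1 kt
Leg 3: heading 138.5°; drift -1.2° → track 137.3°, groundspeed 115.8 kt
Leg 4: heading 189.8°; drift -3.2° → track 186.6°, groundspeed 111.8 kt

Leg 1: track=8.9°, groundspeed=107.5 kt
Leg 2: track=69.7°, groundspeed=114.1 kt
Leg 3: track=137.3°, groundspeed=115.8 kt
Leg 4: track=186.6°, groundspeed=111.8 kt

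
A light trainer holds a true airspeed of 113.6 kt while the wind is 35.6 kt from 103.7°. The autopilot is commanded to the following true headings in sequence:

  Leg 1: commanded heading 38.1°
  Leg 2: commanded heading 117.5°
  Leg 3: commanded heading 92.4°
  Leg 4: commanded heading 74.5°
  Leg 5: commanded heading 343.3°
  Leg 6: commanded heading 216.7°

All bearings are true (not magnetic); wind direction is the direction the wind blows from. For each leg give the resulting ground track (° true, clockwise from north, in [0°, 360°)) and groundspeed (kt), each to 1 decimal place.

Leg 1: heading 38.1°; drift -18.2° → track 19.9°, groundspeed 104.1 kt
Leg 2: heading 117.5°; drift +6.1° → track 123.6°, groundspeed 79.5 kt
Leg 3: heading 92.4°; drift -5.1° → track 87.3°, groundspeed 79.0 kt
Leg 4: heading 74.5°; drift -11.9° → track 62.6°, groundspeed 84.3 kt
Leg 5: heading 343.3°; drift -13.1° → track 330.2°, groundspeed 135.1 kt
Leg 6: heading 216.7°; drift +14.4° → track 231.1°, groundspeed 131.7 kt

Leg 1: track=19.9°, groundspeed=104.1 kt
Leg 2: track=123.6°, groundspeed=79.5 kt
Leg 3: track=87.3°, groundspeed=79.0 kt
Leg 4: track=62.6°, groundspeed=84.3 kt
Leg 5: track=330.2°, groundspeed=135.1 kt
Leg 6: track=231.1°, groundspeed=131.7 kt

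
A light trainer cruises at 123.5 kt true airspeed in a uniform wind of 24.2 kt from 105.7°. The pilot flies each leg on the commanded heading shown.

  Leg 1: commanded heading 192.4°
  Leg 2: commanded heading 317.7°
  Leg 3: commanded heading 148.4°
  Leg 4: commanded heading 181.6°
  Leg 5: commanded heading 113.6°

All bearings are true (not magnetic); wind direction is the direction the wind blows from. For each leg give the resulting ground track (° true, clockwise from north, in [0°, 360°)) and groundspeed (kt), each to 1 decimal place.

Leg 1: heading 192.4°; drift +11.2° → track 203.6°, groundspeed 124.5 kt
Leg 2: heading 317.7°; drift -5.1° → track 312.6°, groundspeed 144.6 kt
Leg 3: heading 148.4°; drift +8.8° → track 157.2°, groundspeed 107.0 kt
Leg 4: heading 181.6°; drift +11.3° → track 192.9°, groundspeed 119.9 kt
Leg 5: heading 113.6°; drift +1.9° → track 115.5°, groundspeed 99.6 kt

Leg 1: track=203.6°, groundspeed=124.5 kt
Leg 2: track=312.6°, groundspeed=144.6 kt
Leg 3: track=157.2°, groundspeed=107.0 kt
Leg 4: track=192.9°, groundspeed=119.9 kt
Leg 5: track=115.5°, groundspeed=99.6 kt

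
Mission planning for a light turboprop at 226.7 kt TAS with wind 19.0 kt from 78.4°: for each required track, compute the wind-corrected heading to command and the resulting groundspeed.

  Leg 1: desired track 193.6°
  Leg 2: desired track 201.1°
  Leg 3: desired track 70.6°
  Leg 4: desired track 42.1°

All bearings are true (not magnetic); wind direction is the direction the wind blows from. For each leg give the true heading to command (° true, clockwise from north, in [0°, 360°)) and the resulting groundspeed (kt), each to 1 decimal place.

Leg 1: desired track 193.6°; wind correction -4.3° → command heading 189.3°, groundspeed 234.1 kt
Leg 2: desired track 201.1°; wind correction -4.0° → command heading 197.1°, groundspeed 236.4 kt
Leg 3: desired track 70.6°; wind correction +0.7° → command heading 71.3°, groundspeed 207.9 kt
Leg 4: desired track 42.1°; wind correction +2.8° → command heading 44.9°, groundspeed 211.1 kt

Leg 1: heading=189.3°, groundspeed=234.1 kt
Leg 2: heading=197.1°, groundspeed=236.4 kt
Leg 3: heading=71.3°, groundspeed=207.9 kt
Leg 4: heading=44.9°, groundspeed=211.1 kt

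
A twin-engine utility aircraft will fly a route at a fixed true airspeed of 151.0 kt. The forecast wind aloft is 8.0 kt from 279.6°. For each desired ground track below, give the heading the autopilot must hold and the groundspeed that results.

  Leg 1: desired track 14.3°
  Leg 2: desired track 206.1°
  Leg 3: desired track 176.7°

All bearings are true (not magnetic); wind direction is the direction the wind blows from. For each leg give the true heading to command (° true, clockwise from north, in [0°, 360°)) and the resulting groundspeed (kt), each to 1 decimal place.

Leg 1: heading=11.3°, groundspeed=151.4 kt
Leg 2: heading=209.0°, groundspeed=148.5 kt
Leg 3: heading=179.7°, groundspeed=152.6 kt

Leg 1: desired track 14.3°; wind correction -3.0° → command heading 11.3°, groundspeed 151.4 kt
Leg 2: desired track 206.1°; wind correction +2.9° → command heading 209.0°, groundspeed 148.5 kt
Leg 3: desired track 176.7°; wind correction +3.0° → command heading 179.7°, groundspeed 152.6 kt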